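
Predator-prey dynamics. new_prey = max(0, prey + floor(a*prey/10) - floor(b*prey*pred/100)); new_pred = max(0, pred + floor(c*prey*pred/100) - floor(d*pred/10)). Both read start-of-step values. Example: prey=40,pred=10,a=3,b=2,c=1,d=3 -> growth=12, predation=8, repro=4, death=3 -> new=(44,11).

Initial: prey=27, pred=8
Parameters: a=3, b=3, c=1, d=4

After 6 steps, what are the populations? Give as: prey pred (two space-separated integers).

Answer: 45 7

Derivation:
Step 1: prey: 27+8-6=29; pred: 8+2-3=7
Step 2: prey: 29+8-6=31; pred: 7+2-2=7
Step 3: prey: 31+9-6=34; pred: 7+2-2=7
Step 4: prey: 34+10-7=37; pred: 7+2-2=7
Step 5: prey: 37+11-7=41; pred: 7+2-2=7
Step 6: prey: 41+12-8=45; pred: 7+2-2=7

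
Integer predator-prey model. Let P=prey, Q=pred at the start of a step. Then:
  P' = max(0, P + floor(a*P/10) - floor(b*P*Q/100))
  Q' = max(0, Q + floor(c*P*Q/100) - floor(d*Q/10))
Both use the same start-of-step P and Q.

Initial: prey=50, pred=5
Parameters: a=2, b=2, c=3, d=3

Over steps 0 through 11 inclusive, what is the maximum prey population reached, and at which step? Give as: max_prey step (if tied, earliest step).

Step 1: prey: 50+10-5=55; pred: 5+7-1=11
Step 2: prey: 55+11-12=54; pred: 11+18-3=26
Step 3: prey: 54+10-28=36; pred: 26+42-7=61
Step 4: prey: 36+7-43=0; pred: 61+65-18=108
Step 5: prey: 0+0-0=0; pred: 108+0-32=76
Step 6: prey: 0+0-0=0; pred: 76+0-22=54
Step 7: prey: 0+0-0=0; pred: 54+0-16=38
Step 8: prey: 0+0-0=0; pred: 38+0-11=27
Step 9: prey: 0+0-0=0; pred: 27+0-8=19
Step 10: prey: 0+0-0=0; pred: 19+0-5=14
Step 11: prey: 0+0-0=0; pred: 14+0-4=10
Max prey = 55 at step 1

Answer: 55 1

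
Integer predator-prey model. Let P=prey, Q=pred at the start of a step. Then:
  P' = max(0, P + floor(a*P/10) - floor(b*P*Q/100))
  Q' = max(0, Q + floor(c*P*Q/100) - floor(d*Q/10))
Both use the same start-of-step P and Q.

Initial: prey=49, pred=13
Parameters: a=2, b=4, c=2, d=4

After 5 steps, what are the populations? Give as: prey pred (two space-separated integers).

Step 1: prey: 49+9-25=33; pred: 13+12-5=20
Step 2: prey: 33+6-26=13; pred: 20+13-8=25
Step 3: prey: 13+2-13=2; pred: 25+6-10=21
Step 4: prey: 2+0-1=1; pred: 21+0-8=13
Step 5: prey: 1+0-0=1; pred: 13+0-5=8

Answer: 1 8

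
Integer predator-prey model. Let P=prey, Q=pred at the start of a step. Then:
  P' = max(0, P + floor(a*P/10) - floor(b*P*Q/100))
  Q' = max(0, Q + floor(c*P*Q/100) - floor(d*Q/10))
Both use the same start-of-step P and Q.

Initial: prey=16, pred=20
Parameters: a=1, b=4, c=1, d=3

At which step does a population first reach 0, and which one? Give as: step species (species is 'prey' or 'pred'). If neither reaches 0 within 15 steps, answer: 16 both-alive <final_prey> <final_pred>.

Answer: 16 both-alive 2 3

Derivation:
Step 1: prey: 16+1-12=5; pred: 20+3-6=17
Step 2: prey: 5+0-3=2; pred: 17+0-5=12
Step 3: prey: 2+0-0=2; pred: 12+0-3=9
Step 4: prey: 2+0-0=2; pred: 9+0-2=7
Step 5: prey: 2+0-0=2; pred: 7+0-2=5
Step 6: prey: 2+0-0=2; pred: 5+0-1=4
Step 7: prey: 2+0-0=2; pred: 4+0-1=3
Step 8: prey: 2+0-0=2; pred: 3+0-0=3
Steps 9-15: state stable at prey=2, pred=3 (no change)
No extinction within 15 steps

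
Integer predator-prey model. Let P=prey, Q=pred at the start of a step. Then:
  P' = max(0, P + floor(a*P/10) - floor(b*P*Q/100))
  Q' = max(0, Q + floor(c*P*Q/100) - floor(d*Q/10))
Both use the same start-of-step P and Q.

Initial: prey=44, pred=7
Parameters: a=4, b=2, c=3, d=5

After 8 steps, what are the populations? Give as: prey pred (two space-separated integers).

Step 1: prey: 44+17-6=55; pred: 7+9-3=13
Step 2: prey: 55+22-14=63; pred: 13+21-6=28
Step 3: prey: 63+25-35=53; pred: 28+52-14=66
Step 4: prey: 53+21-69=5; pred: 66+104-33=137
Step 5: prey: 5+2-13=0; pred: 137+20-68=89
Step 6: prey: 0+0-0=0; pred: 89+0-44=45
Step 7: prey: 0+0-0=0; pred: 45+0-22=23
Step 8: prey: 0+0-0=0; pred: 23+0-11=12

Answer: 0 12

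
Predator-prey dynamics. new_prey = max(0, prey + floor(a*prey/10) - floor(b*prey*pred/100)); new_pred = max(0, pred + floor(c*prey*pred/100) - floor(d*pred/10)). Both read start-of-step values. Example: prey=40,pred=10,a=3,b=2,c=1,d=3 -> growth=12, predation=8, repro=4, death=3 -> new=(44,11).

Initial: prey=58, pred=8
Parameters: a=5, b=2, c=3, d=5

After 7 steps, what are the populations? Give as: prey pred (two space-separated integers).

Answer: 0 39

Derivation:
Step 1: prey: 58+29-9=78; pred: 8+13-4=17
Step 2: prey: 78+39-26=91; pred: 17+39-8=48
Step 3: prey: 91+45-87=49; pred: 48+131-24=155
Step 4: prey: 49+24-151=0; pred: 155+227-77=305
Step 5: prey: 0+0-0=0; pred: 305+0-152=153
Step 6: prey: 0+0-0=0; pred: 153+0-76=77
Step 7: prey: 0+0-0=0; pred: 77+0-38=39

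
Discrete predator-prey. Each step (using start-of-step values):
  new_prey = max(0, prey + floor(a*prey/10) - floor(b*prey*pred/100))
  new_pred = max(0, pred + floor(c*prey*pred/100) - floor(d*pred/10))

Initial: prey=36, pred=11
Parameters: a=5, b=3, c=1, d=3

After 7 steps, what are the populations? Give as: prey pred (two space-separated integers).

Answer: 23 36

Derivation:
Step 1: prey: 36+18-11=43; pred: 11+3-3=11
Step 2: prey: 43+21-14=50; pred: 11+4-3=12
Step 3: prey: 50+25-18=57; pred: 12+6-3=15
Step 4: prey: 57+28-25=60; pred: 15+8-4=19
Step 5: prey: 60+30-34=56; pred: 19+11-5=25
Step 6: prey: 56+28-42=42; pred: 25+14-7=32
Step 7: prey: 42+21-40=23; pred: 32+13-9=36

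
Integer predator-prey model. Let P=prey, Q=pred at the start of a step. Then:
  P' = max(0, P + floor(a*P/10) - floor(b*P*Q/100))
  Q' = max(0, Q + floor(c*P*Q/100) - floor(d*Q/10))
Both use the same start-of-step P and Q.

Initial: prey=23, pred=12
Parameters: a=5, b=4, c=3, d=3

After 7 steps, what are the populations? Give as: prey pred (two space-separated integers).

Step 1: prey: 23+11-11=23; pred: 12+8-3=17
Step 2: prey: 23+11-15=19; pred: 17+11-5=23
Step 3: prey: 19+9-17=11; pred: 23+13-6=30
Step 4: prey: 11+5-13=3; pred: 30+9-9=30
Step 5: prey: 3+1-3=1; pred: 30+2-9=23
Step 6: prey: 1+0-0=1; pred: 23+0-6=17
Step 7: prey: 1+0-0=1; pred: 17+0-5=12

Answer: 1 12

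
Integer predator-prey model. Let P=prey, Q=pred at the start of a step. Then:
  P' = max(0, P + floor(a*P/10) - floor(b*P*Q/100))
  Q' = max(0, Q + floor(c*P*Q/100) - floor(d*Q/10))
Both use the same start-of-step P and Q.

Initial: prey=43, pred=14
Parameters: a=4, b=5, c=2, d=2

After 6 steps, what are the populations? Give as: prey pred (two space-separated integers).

Answer: 0 17

Derivation:
Step 1: prey: 43+17-30=30; pred: 14+12-2=24
Step 2: prey: 30+12-36=6; pred: 24+14-4=34
Step 3: prey: 6+2-10=0; pred: 34+4-6=32
Step 4: prey: 0+0-0=0; pred: 32+0-6=26
Step 5: prey: 0+0-0=0; pred: 26+0-5=21
Step 6: prey: 0+0-0=0; pred: 21+0-4=17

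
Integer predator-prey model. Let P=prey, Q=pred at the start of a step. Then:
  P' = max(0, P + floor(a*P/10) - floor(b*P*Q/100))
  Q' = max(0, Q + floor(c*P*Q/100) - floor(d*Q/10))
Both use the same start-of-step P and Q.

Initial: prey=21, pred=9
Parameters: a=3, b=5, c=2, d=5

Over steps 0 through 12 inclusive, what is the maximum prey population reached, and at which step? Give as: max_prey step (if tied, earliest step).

Answer: 46 12

Derivation:
Step 1: prey: 21+6-9=18; pred: 9+3-4=8
Step 2: prey: 18+5-7=16; pred: 8+2-4=6
Step 3: prey: 16+4-4=16; pred: 6+1-3=4
Step 4: prey: 16+4-3=17; pred: 4+1-2=3
Step 5: prey: 17+5-2=20; pred: 3+1-1=3
Step 6: prey: 20+6-3=23; pred: 3+1-1=3
Step 7: prey: 23+6-3=26; pred: 3+1-1=3
Step 8: prey: 26+7-3=30; pred: 3+1-1=3
Step 9: prey: 30+9-4=35; pred: 3+1-1=3
Step 10: prey: 35+10-5=40; pred: 3+2-1=4
Step 11: prey: 40+12-8=44; pred: 4+3-2=5
Step 12: prey: 44+13-11=46; pred: 5+4-2=7
Max prey = 46 at step 12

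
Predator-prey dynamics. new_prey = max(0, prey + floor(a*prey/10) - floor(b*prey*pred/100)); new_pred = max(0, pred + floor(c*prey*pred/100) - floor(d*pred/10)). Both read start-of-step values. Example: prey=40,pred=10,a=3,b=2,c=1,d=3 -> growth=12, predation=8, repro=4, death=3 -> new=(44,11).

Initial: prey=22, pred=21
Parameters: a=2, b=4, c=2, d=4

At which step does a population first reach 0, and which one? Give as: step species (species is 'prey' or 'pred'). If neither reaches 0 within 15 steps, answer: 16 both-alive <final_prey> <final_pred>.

Step 1: prey: 22+4-18=8; pred: 21+9-8=22
Step 2: prey: 8+1-7=2; pred: 22+3-8=17
Step 3: prey: 2+0-1=1; pred: 17+0-6=11
Step 4: prey: 1+0-0=1; pred: 11+0-4=7
Step 5: prey: 1+0-0=1; pred: 7+0-2=5
Step 6: prey: 1+0-0=1; pred: 5+0-2=3
Step 7: prey: 1+0-0=1; pred: 3+0-1=2
Step 8: prey: 1+0-0=1; pred: 2+0-0=2
Steps 9-15: state stable at prey=1, pred=2 (no change)
No extinction within 15 steps

Answer: 16 both-alive 1 2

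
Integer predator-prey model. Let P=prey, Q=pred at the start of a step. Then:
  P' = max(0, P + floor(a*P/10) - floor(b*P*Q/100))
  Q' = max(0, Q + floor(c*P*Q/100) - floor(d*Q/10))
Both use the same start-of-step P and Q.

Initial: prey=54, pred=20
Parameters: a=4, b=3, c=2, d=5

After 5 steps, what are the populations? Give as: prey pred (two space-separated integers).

Answer: 1 11

Derivation:
Step 1: prey: 54+21-32=43; pred: 20+21-10=31
Step 2: prey: 43+17-39=21; pred: 31+26-15=42
Step 3: prey: 21+8-26=3; pred: 42+17-21=38
Step 4: prey: 3+1-3=1; pred: 38+2-19=21
Step 5: prey: 1+0-0=1; pred: 21+0-10=11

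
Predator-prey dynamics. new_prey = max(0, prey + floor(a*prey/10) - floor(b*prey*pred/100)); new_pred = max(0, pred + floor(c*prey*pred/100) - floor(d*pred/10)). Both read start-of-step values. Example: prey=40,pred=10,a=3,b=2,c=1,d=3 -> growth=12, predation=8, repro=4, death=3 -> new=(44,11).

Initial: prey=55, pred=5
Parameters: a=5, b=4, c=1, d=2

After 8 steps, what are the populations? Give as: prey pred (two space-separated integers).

Answer: 0 36

Derivation:
Step 1: prey: 55+27-11=71; pred: 5+2-1=6
Step 2: prey: 71+35-17=89; pred: 6+4-1=9
Step 3: prey: 89+44-32=101; pred: 9+8-1=16
Step 4: prey: 101+50-64=87; pred: 16+16-3=29
Step 5: prey: 87+43-100=30; pred: 29+25-5=49
Step 6: prey: 30+15-58=0; pred: 49+14-9=54
Step 7: prey: 0+0-0=0; pred: 54+0-10=44
Step 8: prey: 0+0-0=0; pred: 44+0-8=36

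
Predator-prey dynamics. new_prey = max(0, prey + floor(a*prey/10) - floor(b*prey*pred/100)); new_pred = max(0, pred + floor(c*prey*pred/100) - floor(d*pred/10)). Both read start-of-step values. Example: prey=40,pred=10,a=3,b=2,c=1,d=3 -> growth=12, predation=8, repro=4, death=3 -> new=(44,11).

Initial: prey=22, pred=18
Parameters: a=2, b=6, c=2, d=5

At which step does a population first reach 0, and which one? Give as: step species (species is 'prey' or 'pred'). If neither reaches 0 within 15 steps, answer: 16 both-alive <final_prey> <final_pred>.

Answer: 16 both-alive 1 1

Derivation:
Step 1: prey: 22+4-23=3; pred: 18+7-9=16
Step 2: prey: 3+0-2=1; pred: 16+0-8=8
Step 3: prey: 1+0-0=1; pred: 8+0-4=4
Step 4: prey: 1+0-0=1; pred: 4+0-2=2
Step 5: prey: 1+0-0=1; pred: 2+0-1=1
Step 6: prey: 1+0-0=1; pred: 1+0-0=1
Steps 7-15: state stable at prey=1, pred=1 (no change)
No extinction within 15 steps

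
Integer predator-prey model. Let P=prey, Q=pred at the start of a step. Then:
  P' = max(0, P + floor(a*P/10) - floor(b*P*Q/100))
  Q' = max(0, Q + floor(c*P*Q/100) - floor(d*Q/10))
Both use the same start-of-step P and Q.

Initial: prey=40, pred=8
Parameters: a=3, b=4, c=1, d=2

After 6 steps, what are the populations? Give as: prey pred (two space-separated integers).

Step 1: prey: 40+12-12=40; pred: 8+3-1=10
Step 2: prey: 40+12-16=36; pred: 10+4-2=12
Step 3: prey: 36+10-17=29; pred: 12+4-2=14
Step 4: prey: 29+8-16=21; pred: 14+4-2=16
Step 5: prey: 21+6-13=14; pred: 16+3-3=16
Step 6: prey: 14+4-8=10; pred: 16+2-3=15

Answer: 10 15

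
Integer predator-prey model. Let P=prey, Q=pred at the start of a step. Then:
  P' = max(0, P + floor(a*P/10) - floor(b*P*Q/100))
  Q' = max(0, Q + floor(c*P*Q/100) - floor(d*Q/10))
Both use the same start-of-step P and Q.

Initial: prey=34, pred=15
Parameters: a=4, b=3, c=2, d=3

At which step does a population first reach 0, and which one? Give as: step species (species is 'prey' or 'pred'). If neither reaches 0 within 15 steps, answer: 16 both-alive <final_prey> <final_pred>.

Answer: 16 both-alive 1 3

Derivation:
Step 1: prey: 34+13-15=32; pred: 15+10-4=21
Step 2: prey: 32+12-20=24; pred: 21+13-6=28
Step 3: prey: 24+9-20=13; pred: 28+13-8=33
Step 4: prey: 13+5-12=6; pred: 33+8-9=32
Step 5: prey: 6+2-5=3; pred: 32+3-9=26
Step 6: prey: 3+1-2=2; pred: 26+1-7=20
Step 7: prey: 2+0-1=1; pred: 20+0-6=14
Step 8: prey: 1+0-0=1; pred: 14+0-4=10
Step 9: prey: 1+0-0=1; pred: 10+0-3=7
Step 10: prey: 1+0-0=1; pred: 7+0-2=5
Step 11: prey: 1+0-0=1; pred: 5+0-1=4
Step 12: prey: 1+0-0=1; pred: 4+0-1=3
Step 13: prey: 1+0-0=1; pred: 3+0-0=3
Steps 14-15: state stable at prey=1, pred=3 (no change)
No extinction within 15 steps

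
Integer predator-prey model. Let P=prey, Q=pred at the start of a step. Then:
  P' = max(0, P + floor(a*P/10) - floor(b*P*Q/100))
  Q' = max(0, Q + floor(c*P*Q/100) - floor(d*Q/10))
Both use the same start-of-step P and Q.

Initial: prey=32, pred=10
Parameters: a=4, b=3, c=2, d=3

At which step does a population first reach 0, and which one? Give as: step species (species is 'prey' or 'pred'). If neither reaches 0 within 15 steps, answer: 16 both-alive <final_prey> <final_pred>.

Step 1: prey: 32+12-9=35; pred: 10+6-3=13
Step 2: prey: 35+14-13=36; pred: 13+9-3=19
Step 3: prey: 36+14-20=30; pred: 19+13-5=27
Step 4: prey: 30+12-24=18; pred: 27+16-8=35
Step 5: prey: 18+7-18=7; pred: 35+12-10=37
Step 6: prey: 7+2-7=2; pred: 37+5-11=31
Step 7: prey: 2+0-1=1; pred: 31+1-9=23
Step 8: prey: 1+0-0=1; pred: 23+0-6=17
Step 9: prey: 1+0-0=1; pred: 17+0-5=12
Step 10: prey: 1+0-0=1; pred: 12+0-3=9
Step 11: prey: 1+0-0=1; pred: 9+0-2=7
Step 12: prey: 1+0-0=1; pred: 7+0-2=5
Step 13: prey: 1+0-0=1; pred: 5+0-1=4
Step 14: prey: 1+0-0=1; pred: 4+0-1=3
Step 15: prey: 1+0-0=1; pred: 3+0-0=3
No extinction within 15 steps

Answer: 16 both-alive 1 3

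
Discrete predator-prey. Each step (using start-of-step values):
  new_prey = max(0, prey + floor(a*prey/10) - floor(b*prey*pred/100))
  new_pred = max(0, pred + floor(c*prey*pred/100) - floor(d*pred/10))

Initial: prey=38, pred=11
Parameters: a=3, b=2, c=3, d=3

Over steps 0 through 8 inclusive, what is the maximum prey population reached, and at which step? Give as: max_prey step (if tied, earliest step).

Step 1: prey: 38+11-8=41; pred: 11+12-3=20
Step 2: prey: 41+12-16=37; pred: 20+24-6=38
Step 3: prey: 37+11-28=20; pred: 38+42-11=69
Step 4: prey: 20+6-27=0; pred: 69+41-20=90
Step 5: prey: 0+0-0=0; pred: 90+0-27=63
Step 6: prey: 0+0-0=0; pred: 63+0-18=45
Step 7: prey: 0+0-0=0; pred: 45+0-13=32
Step 8: prey: 0+0-0=0; pred: 32+0-9=23
Max prey = 41 at step 1

Answer: 41 1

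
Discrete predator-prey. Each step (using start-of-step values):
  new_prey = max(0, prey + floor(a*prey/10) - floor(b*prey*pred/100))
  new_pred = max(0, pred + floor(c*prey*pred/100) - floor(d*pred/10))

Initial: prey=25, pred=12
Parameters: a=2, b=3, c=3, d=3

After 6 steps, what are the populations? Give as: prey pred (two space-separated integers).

Answer: 1 14

Derivation:
Step 1: prey: 25+5-9=21; pred: 12+9-3=18
Step 2: prey: 21+4-11=14; pred: 18+11-5=24
Step 3: prey: 14+2-10=6; pred: 24+10-7=27
Step 4: prey: 6+1-4=3; pred: 27+4-8=23
Step 5: prey: 3+0-2=1; pred: 23+2-6=19
Step 6: prey: 1+0-0=1; pred: 19+0-5=14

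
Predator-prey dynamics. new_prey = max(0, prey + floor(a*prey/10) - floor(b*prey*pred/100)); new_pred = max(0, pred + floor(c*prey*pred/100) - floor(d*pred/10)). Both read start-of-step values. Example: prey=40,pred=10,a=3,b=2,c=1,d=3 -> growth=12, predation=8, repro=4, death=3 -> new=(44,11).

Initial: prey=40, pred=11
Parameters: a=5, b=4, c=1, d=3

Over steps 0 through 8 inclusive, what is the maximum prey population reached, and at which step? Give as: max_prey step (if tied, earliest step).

Step 1: prey: 40+20-17=43; pred: 11+4-3=12
Step 2: prey: 43+21-20=44; pred: 12+5-3=14
Step 3: prey: 44+22-24=42; pred: 14+6-4=16
Step 4: prey: 42+21-26=37; pred: 16+6-4=18
Step 5: prey: 37+18-26=29; pred: 18+6-5=19
Step 6: prey: 29+14-22=21; pred: 19+5-5=19
Step 7: prey: 21+10-15=16; pred: 19+3-5=17
Step 8: prey: 16+8-10=14; pred: 17+2-5=14
Max prey = 44 at step 2

Answer: 44 2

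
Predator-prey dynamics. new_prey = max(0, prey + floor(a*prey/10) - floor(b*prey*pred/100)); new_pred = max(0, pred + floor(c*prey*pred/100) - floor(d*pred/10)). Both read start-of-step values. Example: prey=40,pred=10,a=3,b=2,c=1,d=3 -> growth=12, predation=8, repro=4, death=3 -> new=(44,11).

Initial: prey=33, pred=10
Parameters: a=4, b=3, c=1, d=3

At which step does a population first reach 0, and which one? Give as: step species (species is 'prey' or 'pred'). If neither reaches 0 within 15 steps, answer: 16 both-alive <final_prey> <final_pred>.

Step 1: prey: 33+13-9=37; pred: 10+3-3=10
Step 2: prey: 37+14-11=40; pred: 10+3-3=10
Step 3: prey: 40+16-12=44; pred: 10+4-3=11
Step 4: prey: 44+17-14=47; pred: 11+4-3=12
Step 5: prey: 47+18-16=49; pred: 12+5-3=14
Step 6: prey: 49+19-20=48; pred: 14+6-4=16
Step 7: prey: 48+19-23=44; pred: 16+7-4=19
Step 8: prey: 44+17-25=36; pred: 19+8-5=22
Step 9: prey: 36+14-23=27; pred: 22+7-6=23
Step 10: prey: 27+10-18=19; pred: 23+6-6=23
Step 11: prey: 19+7-13=13; pred: 23+4-6=21
Step 12: prey: 13+5-8=10; pred: 21+2-6=17
Step 13: prey: 10+4-5=9; pred: 17+1-5=13
Step 14: prey: 9+3-3=9; pred: 13+1-3=11
Step 15: prey: 9+3-2=10; pred: 11+0-3=8
No extinction within 15 steps

Answer: 16 both-alive 10 8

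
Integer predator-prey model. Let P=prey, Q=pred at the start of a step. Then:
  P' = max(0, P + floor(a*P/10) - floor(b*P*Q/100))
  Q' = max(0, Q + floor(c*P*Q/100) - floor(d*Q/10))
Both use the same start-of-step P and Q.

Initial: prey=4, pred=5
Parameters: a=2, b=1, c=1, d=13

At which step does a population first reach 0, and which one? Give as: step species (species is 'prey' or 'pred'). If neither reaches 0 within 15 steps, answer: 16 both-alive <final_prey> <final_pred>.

Answer: 1 pred

Derivation:
Step 1: prey: 4+0-0=4; pred: 5+0-6=0
First extinction: pred at step 1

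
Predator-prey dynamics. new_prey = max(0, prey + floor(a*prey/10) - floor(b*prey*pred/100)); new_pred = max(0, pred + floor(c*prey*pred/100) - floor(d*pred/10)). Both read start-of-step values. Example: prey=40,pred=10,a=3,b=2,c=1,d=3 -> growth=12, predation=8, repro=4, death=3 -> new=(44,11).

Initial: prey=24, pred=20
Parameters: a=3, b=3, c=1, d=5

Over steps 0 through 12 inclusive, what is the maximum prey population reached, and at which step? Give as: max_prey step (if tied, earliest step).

Answer: 108 12

Derivation:
Step 1: prey: 24+7-14=17; pred: 20+4-10=14
Step 2: prey: 17+5-7=15; pred: 14+2-7=9
Step 3: prey: 15+4-4=15; pred: 9+1-4=6
Step 4: prey: 15+4-2=17; pred: 6+0-3=3
Step 5: prey: 17+5-1=21; pred: 3+0-1=2
Step 6: prey: 21+6-1=26; pred: 2+0-1=1
Step 7: prey: 26+7-0=33; pred: 1+0-0=1
Step 8: prey: 33+9-0=42; pred: 1+0-0=1
Step 9: prey: 42+12-1=53; pred: 1+0-0=1
Step 10: prey: 53+15-1=67; pred: 1+0-0=1
Step 11: prey: 67+20-2=85; pred: 1+0-0=1
Step 12: prey: 85+25-2=108; pred: 1+0-0=1
Max prey = 108 at step 12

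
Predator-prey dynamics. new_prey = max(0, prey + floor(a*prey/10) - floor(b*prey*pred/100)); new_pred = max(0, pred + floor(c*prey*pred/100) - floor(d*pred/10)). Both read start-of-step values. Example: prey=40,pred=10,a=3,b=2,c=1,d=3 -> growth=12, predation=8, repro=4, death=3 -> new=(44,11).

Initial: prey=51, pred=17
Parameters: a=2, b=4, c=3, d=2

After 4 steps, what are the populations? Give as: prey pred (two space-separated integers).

Answer: 0 42

Derivation:
Step 1: prey: 51+10-34=27; pred: 17+26-3=40
Step 2: prey: 27+5-43=0; pred: 40+32-8=64
Step 3: prey: 0+0-0=0; pred: 64+0-12=52
Step 4: prey: 0+0-0=0; pred: 52+0-10=42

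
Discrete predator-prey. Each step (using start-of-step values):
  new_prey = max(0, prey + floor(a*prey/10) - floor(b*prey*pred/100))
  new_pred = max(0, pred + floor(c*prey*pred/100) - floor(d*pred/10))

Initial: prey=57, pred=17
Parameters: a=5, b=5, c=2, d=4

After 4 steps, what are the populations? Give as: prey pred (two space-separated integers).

Step 1: prey: 57+28-48=37; pred: 17+19-6=30
Step 2: prey: 37+18-55=0; pred: 30+22-12=40
Step 3: prey: 0+0-0=0; pred: 40+0-16=24
Step 4: prey: 0+0-0=0; pred: 24+0-9=15

Answer: 0 15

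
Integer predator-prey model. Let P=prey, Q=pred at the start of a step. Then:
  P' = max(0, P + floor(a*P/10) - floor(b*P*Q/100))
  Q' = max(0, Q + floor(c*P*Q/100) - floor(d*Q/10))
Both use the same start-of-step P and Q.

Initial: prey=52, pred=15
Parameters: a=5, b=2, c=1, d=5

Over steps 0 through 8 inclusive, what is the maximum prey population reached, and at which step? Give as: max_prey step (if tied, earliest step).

Step 1: prey: 52+26-15=63; pred: 15+7-7=15
Step 2: prey: 63+31-18=76; pred: 15+9-7=17
Step 3: prey: 76+38-25=89; pred: 17+12-8=21
Step 4: prey: 89+44-37=96; pred: 21+18-10=29
Step 5: prey: 96+48-55=89; pred: 29+27-14=42
Step 6: prey: 89+44-74=59; pred: 42+37-21=58
Step 7: prey: 59+29-68=20; pred: 58+34-29=63
Step 8: prey: 20+10-25=5; pred: 63+12-31=44
Max prey = 96 at step 4

Answer: 96 4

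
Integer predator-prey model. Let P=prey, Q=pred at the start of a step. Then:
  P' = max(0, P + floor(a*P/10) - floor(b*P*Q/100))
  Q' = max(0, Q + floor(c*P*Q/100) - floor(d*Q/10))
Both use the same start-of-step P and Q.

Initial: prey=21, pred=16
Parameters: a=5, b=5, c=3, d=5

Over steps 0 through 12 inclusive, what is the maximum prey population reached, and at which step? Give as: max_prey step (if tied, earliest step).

Answer: 68 12

Derivation:
Step 1: prey: 21+10-16=15; pred: 16+10-8=18
Step 2: prey: 15+7-13=9; pred: 18+8-9=17
Step 3: prey: 9+4-7=6; pred: 17+4-8=13
Step 4: prey: 6+3-3=6; pred: 13+2-6=9
Step 5: prey: 6+3-2=7; pred: 9+1-4=6
Step 6: prey: 7+3-2=8; pred: 6+1-3=4
Step 7: prey: 8+4-1=11; pred: 4+0-2=2
Step 8: prey: 11+5-1=15; pred: 2+0-1=1
Step 9: prey: 15+7-0=22; pred: 1+0-0=1
Step 10: prey: 22+11-1=32; pred: 1+0-0=1
Step 11: prey: 32+16-1=47; pred: 1+0-0=1
Step 12: prey: 47+23-2=68; pred: 1+1-0=2
Max prey = 68 at step 12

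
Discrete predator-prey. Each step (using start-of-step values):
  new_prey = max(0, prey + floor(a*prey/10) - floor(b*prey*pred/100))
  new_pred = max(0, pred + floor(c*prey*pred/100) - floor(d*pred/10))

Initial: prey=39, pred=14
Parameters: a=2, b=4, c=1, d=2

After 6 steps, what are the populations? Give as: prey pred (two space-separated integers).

Step 1: prey: 39+7-21=25; pred: 14+5-2=17
Step 2: prey: 25+5-17=13; pred: 17+4-3=18
Step 3: prey: 13+2-9=6; pred: 18+2-3=17
Step 4: prey: 6+1-4=3; pred: 17+1-3=15
Step 5: prey: 3+0-1=2; pred: 15+0-3=12
Step 6: prey: 2+0-0=2; pred: 12+0-2=10

Answer: 2 10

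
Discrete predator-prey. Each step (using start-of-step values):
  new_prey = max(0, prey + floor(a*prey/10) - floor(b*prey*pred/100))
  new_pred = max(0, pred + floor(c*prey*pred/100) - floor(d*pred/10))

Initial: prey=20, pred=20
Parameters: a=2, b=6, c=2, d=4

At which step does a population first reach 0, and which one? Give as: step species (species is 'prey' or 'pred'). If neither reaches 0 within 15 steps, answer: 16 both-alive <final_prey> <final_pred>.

Answer: 1 prey

Derivation:
Step 1: prey: 20+4-24=0; pred: 20+8-8=20
First extinction: prey at step 1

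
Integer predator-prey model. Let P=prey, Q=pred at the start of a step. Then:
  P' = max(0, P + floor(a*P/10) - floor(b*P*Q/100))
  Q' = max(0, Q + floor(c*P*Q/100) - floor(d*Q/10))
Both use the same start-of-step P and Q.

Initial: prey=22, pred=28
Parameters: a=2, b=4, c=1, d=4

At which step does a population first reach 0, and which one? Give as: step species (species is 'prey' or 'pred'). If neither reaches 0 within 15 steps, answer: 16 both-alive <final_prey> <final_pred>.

Answer: 16 both-alive 1 2

Derivation:
Step 1: prey: 22+4-24=2; pred: 28+6-11=23
Step 2: prey: 2+0-1=1; pred: 23+0-9=14
Step 3: prey: 1+0-0=1; pred: 14+0-5=9
Step 4: prey: 1+0-0=1; pred: 9+0-3=6
Step 5: prey: 1+0-0=1; pred: 6+0-2=4
Step 6: prey: 1+0-0=1; pred: 4+0-1=3
Step 7: prey: 1+0-0=1; pred: 3+0-1=2
Step 8: prey: 1+0-0=1; pred: 2+0-0=2
Steps 9-15: state stable at prey=1, pred=2 (no change)
No extinction within 15 steps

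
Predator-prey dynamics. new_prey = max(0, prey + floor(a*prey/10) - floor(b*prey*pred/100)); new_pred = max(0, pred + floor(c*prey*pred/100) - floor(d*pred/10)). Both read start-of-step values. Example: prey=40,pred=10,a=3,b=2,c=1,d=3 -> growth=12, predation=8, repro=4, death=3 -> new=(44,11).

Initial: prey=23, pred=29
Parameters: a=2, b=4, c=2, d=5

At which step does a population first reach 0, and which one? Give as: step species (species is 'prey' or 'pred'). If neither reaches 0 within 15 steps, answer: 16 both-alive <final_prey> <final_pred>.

Answer: 2 prey

Derivation:
Step 1: prey: 23+4-26=1; pred: 29+13-14=28
Step 2: prey: 1+0-1=0; pred: 28+0-14=14
First extinction: prey at step 2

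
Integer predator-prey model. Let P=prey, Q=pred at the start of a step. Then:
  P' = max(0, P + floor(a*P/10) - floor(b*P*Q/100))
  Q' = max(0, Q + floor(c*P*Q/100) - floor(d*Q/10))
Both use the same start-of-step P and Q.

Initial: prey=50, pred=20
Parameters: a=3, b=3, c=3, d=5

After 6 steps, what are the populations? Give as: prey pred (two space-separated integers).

Step 1: prey: 50+15-30=35; pred: 20+30-10=40
Step 2: prey: 35+10-42=3; pred: 40+42-20=62
Step 3: prey: 3+0-5=0; pred: 62+5-31=36
Step 4: prey: 0+0-0=0; pred: 36+0-18=18
Step 5: prey: 0+0-0=0; pred: 18+0-9=9
Step 6: prey: 0+0-0=0; pred: 9+0-4=5

Answer: 0 5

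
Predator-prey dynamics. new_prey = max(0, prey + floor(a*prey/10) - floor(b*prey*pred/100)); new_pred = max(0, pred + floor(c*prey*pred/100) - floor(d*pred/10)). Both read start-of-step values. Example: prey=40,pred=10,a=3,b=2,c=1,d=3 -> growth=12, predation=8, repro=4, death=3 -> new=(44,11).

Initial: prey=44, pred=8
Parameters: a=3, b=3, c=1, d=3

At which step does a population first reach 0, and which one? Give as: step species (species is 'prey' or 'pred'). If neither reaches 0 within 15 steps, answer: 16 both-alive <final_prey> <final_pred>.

Step 1: prey: 44+13-10=47; pred: 8+3-2=9
Step 2: prey: 47+14-12=49; pred: 9+4-2=11
Step 3: prey: 49+14-16=47; pred: 11+5-3=13
Step 4: prey: 47+14-18=43; pred: 13+6-3=16
Step 5: prey: 43+12-20=35; pred: 16+6-4=18
Step 6: prey: 35+10-18=27; pred: 18+6-5=19
Step 7: prey: 27+8-15=20; pred: 19+5-5=19
Step 8: prey: 20+6-11=15; pred: 19+3-5=17
Step 9: prey: 15+4-7=12; pred: 17+2-5=14
Step 10: prey: 12+3-5=10; pred: 14+1-4=11
Step 11: prey: 10+3-3=10; pred: 11+1-3=9
Step 12: prey: 10+3-2=11; pred: 9+0-2=7
Step 13: prey: 11+3-2=12; pred: 7+0-2=5
Step 14: prey: 12+3-1=14; pred: 5+0-1=4
Step 15: prey: 14+4-1=17; pred: 4+0-1=3
No extinction within 15 steps

Answer: 16 both-alive 17 3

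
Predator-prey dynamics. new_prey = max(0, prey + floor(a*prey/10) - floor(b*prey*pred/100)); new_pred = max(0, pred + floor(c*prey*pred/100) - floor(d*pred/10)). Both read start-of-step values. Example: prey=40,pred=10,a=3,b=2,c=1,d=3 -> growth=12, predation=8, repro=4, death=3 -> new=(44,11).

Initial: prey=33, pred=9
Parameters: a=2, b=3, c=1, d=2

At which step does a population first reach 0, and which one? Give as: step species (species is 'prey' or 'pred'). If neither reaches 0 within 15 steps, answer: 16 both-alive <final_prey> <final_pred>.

Step 1: prey: 33+6-8=31; pred: 9+2-1=10
Step 2: prey: 31+6-9=28; pred: 10+3-2=11
Step 3: prey: 28+5-9=24; pred: 11+3-2=12
Step 4: prey: 24+4-8=20; pred: 12+2-2=12
Step 5: prey: 20+4-7=17; pred: 12+2-2=12
Step 6: prey: 17+3-6=14; pred: 12+2-2=12
Step 7: prey: 14+2-5=11; pred: 12+1-2=11
Step 8: prey: 11+2-3=10; pred: 11+1-2=10
Step 9: prey: 10+2-3=9; pred: 10+1-2=9
Step 10: prey: 9+1-2=8; pred: 9+0-1=8
Step 11: prey: 8+1-1=8; pred: 8+0-1=7
Step 12: prey: 8+1-1=8; pred: 7+0-1=6
Step 13: prey: 8+1-1=8; pred: 6+0-1=5
Step 14: prey: 8+1-1=8; pred: 5+0-1=4
Step 15: prey: 8+1-0=9; pred: 4+0-0=4
No extinction within 15 steps

Answer: 16 both-alive 9 4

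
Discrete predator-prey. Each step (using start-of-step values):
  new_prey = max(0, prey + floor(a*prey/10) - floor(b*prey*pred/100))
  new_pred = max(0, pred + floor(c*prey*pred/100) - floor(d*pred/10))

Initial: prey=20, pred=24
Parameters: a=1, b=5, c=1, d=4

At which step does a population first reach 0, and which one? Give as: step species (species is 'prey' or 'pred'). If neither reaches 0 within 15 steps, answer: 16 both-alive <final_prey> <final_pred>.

Step 1: prey: 20+2-24=0; pred: 24+4-9=19
First extinction: prey at step 1

Answer: 1 prey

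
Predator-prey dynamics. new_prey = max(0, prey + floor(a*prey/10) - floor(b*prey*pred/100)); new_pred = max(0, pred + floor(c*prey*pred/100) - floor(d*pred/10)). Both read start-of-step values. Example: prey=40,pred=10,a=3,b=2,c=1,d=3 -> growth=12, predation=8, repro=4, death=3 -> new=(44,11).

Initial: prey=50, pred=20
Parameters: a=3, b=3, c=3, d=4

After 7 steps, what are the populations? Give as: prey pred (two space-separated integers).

Step 1: prey: 50+15-30=35; pred: 20+30-8=42
Step 2: prey: 35+10-44=1; pred: 42+44-16=70
Step 3: prey: 1+0-2=0; pred: 70+2-28=44
Step 4: prey: 0+0-0=0; pred: 44+0-17=27
Step 5: prey: 0+0-0=0; pred: 27+0-10=17
Step 6: prey: 0+0-0=0; pred: 17+0-6=11
Step 7: prey: 0+0-0=0; pred: 11+0-4=7

Answer: 0 7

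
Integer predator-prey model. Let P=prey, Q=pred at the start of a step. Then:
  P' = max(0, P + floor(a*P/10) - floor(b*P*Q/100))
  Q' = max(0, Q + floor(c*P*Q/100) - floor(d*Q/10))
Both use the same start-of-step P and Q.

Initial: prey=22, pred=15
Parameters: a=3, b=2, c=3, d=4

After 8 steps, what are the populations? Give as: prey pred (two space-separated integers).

Answer: 4 18

Derivation:
Step 1: prey: 22+6-6=22; pred: 15+9-6=18
Step 2: prey: 22+6-7=21; pred: 18+11-7=22
Step 3: prey: 21+6-9=18; pred: 22+13-8=27
Step 4: prey: 18+5-9=14; pred: 27+14-10=31
Step 5: prey: 14+4-8=10; pred: 31+13-12=32
Step 6: prey: 10+3-6=7; pred: 32+9-12=29
Step 7: prey: 7+2-4=5; pred: 29+6-11=24
Step 8: prey: 5+1-2=4; pred: 24+3-9=18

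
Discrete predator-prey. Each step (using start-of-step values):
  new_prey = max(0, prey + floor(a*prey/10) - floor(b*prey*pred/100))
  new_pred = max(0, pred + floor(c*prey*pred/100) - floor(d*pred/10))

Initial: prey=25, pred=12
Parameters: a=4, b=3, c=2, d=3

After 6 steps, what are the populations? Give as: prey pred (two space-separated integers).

Step 1: prey: 25+10-9=26; pred: 12+6-3=15
Step 2: prey: 26+10-11=25; pred: 15+7-4=18
Step 3: prey: 25+10-13=22; pred: 18+9-5=22
Step 4: prey: 22+8-14=16; pred: 22+9-6=25
Step 5: prey: 16+6-12=10; pred: 25+8-7=26
Step 6: prey: 10+4-7=7; pred: 26+5-7=24

Answer: 7 24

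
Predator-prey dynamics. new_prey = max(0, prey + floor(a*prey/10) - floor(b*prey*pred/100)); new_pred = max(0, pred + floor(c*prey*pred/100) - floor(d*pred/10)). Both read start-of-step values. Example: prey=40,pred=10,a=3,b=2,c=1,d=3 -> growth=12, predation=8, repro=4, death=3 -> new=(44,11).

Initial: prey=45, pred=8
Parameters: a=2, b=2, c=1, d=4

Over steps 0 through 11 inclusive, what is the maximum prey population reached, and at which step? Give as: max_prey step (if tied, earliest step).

Step 1: prey: 45+9-7=47; pred: 8+3-3=8
Step 2: prey: 47+9-7=49; pred: 8+3-3=8
Step 3: prey: 49+9-7=51; pred: 8+3-3=8
Step 4: prey: 51+10-8=53; pred: 8+4-3=9
Step 5: prey: 53+10-9=54; pred: 9+4-3=10
Step 6: prey: 54+10-10=54; pred: 10+5-4=11
Step 7: prey: 54+10-11=53; pred: 11+5-4=12
Step 8: prey: 53+10-12=51; pred: 12+6-4=14
Step 9: prey: 51+10-14=47; pred: 14+7-5=16
Step 10: prey: 47+9-15=41; pred: 16+7-6=17
Step 11: prey: 41+8-13=36; pred: 17+6-6=17
Max prey = 54 at step 5

Answer: 54 5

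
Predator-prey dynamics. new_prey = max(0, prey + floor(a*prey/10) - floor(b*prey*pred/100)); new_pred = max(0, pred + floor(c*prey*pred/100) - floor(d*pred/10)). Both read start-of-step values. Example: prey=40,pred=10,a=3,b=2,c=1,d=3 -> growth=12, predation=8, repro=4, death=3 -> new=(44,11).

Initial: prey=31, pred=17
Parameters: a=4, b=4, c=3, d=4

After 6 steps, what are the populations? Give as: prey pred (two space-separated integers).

Step 1: prey: 31+12-21=22; pred: 17+15-6=26
Step 2: prey: 22+8-22=8; pred: 26+17-10=33
Step 3: prey: 8+3-10=1; pred: 33+7-13=27
Step 4: prey: 1+0-1=0; pred: 27+0-10=17
Step 5: prey: 0+0-0=0; pred: 17+0-6=11
Step 6: prey: 0+0-0=0; pred: 11+0-4=7

Answer: 0 7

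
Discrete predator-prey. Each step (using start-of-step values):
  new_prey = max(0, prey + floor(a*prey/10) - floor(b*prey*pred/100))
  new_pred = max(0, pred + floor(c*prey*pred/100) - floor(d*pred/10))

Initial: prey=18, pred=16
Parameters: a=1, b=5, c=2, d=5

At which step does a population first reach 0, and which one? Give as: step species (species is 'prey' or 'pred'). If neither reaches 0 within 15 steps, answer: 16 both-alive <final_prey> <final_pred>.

Answer: 16 both-alive 2 1

Derivation:
Step 1: prey: 18+1-14=5; pred: 16+5-8=13
Step 2: prey: 5+0-3=2; pred: 13+1-6=8
Step 3: prey: 2+0-0=2; pred: 8+0-4=4
Step 4: prey: 2+0-0=2; pred: 4+0-2=2
Step 5: prey: 2+0-0=2; pred: 2+0-1=1
Step 6: prey: 2+0-0=2; pred: 1+0-0=1
Steps 7-15: state stable at prey=2, pred=1 (no change)
No extinction within 15 steps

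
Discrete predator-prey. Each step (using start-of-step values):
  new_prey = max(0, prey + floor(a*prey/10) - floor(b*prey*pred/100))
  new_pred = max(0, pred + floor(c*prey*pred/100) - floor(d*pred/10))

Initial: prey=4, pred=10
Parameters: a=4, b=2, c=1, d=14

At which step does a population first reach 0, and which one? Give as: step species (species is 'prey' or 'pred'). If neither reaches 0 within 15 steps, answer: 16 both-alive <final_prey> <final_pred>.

Step 1: prey: 4+1-0=5; pred: 10+0-14=0
First extinction: pred at step 1

Answer: 1 pred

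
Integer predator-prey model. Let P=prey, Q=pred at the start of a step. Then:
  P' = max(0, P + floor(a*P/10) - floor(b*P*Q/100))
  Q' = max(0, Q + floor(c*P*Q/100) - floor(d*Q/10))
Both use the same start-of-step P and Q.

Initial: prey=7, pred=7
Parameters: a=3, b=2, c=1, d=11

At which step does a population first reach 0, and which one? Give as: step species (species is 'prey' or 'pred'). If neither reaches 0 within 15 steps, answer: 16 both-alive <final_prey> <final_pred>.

Step 1: prey: 7+2-0=9; pred: 7+0-7=0
First extinction: pred at step 1

Answer: 1 pred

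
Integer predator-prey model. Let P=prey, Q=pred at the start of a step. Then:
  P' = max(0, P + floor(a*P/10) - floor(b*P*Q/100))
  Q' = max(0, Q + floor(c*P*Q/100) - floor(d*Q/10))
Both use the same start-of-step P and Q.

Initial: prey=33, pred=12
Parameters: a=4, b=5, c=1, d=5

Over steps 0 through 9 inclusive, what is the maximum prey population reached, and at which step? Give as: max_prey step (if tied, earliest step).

Step 1: prey: 33+13-19=27; pred: 12+3-6=9
Step 2: prey: 27+10-12=25; pred: 9+2-4=7
Step 3: prey: 25+10-8=27; pred: 7+1-3=5
Step 4: prey: 27+10-6=31; pred: 5+1-2=4
Step 5: prey: 31+12-6=37; pred: 4+1-2=3
Step 6: prey: 37+14-5=46; pred: 3+1-1=3
Step 7: prey: 46+18-6=58; pred: 3+1-1=3
Step 8: prey: 58+23-8=73; pred: 3+1-1=3
Step 9: prey: 73+29-10=92; pred: 3+2-1=4
Max prey = 92 at step 9

Answer: 92 9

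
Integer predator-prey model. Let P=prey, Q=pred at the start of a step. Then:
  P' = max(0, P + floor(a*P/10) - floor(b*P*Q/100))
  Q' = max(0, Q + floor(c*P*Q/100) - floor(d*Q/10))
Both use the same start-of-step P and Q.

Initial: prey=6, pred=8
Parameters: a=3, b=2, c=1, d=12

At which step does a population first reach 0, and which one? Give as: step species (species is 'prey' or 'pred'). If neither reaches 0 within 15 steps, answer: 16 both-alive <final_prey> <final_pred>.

Answer: 1 pred

Derivation:
Step 1: prey: 6+1-0=7; pred: 8+0-9=0
First extinction: pred at step 1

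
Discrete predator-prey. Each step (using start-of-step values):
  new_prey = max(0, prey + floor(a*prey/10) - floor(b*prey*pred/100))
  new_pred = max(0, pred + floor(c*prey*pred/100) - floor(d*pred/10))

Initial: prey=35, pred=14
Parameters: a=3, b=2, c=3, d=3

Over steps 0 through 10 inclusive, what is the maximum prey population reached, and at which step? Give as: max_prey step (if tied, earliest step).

Step 1: prey: 35+10-9=36; pred: 14+14-4=24
Step 2: prey: 36+10-17=29; pred: 24+25-7=42
Step 3: prey: 29+8-24=13; pred: 42+36-12=66
Step 4: prey: 13+3-17=0; pred: 66+25-19=72
Step 5: prey: 0+0-0=0; pred: 72+0-21=51
Step 6: prey: 0+0-0=0; pred: 51+0-15=36
Step 7: prey: 0+0-0=0; pred: 36+0-10=26
Step 8: prey: 0+0-0=0; pred: 26+0-7=19
Step 9: prey: 0+0-0=0; pred: 19+0-5=14
Step 10: prey: 0+0-0=0; pred: 14+0-4=10
Max prey = 36 at step 1

Answer: 36 1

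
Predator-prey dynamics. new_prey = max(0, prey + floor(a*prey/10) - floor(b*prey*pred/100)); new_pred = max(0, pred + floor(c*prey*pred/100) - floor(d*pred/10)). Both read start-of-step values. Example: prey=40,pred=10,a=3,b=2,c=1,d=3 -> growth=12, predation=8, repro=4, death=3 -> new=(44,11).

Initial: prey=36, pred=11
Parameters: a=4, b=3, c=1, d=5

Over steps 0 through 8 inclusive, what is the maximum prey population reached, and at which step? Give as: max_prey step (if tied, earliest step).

Answer: 101 8

Derivation:
Step 1: prey: 36+14-11=39; pred: 11+3-5=9
Step 2: prey: 39+15-10=44; pred: 9+3-4=8
Step 3: prey: 44+17-10=51; pred: 8+3-4=7
Step 4: prey: 51+20-10=61; pred: 7+3-3=7
Step 5: prey: 61+24-12=73; pred: 7+4-3=8
Step 6: prey: 73+29-17=85; pred: 8+5-4=9
Step 7: prey: 85+34-22=97; pred: 9+7-4=12
Step 8: prey: 97+38-34=101; pred: 12+11-6=17
Max prey = 101 at step 8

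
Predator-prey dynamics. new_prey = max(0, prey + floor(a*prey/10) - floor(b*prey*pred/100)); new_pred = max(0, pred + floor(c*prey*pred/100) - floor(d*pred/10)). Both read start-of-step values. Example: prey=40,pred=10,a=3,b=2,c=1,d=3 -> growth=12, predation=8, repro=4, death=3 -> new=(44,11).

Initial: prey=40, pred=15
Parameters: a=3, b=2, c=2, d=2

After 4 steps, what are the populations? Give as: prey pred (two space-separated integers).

Step 1: prey: 40+12-12=40; pred: 15+12-3=24
Step 2: prey: 40+12-19=33; pred: 24+19-4=39
Step 3: prey: 33+9-25=17; pred: 39+25-7=57
Step 4: prey: 17+5-19=3; pred: 57+19-11=65

Answer: 3 65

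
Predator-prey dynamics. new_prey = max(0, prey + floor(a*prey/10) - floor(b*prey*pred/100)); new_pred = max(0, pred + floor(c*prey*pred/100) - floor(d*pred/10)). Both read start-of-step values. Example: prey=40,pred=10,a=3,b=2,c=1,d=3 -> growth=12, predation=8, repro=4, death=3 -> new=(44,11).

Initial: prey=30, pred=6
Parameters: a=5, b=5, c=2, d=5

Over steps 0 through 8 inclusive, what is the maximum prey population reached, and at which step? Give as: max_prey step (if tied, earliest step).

Answer: 51 3

Derivation:
Step 1: prey: 30+15-9=36; pred: 6+3-3=6
Step 2: prey: 36+18-10=44; pred: 6+4-3=7
Step 3: prey: 44+22-15=51; pred: 7+6-3=10
Step 4: prey: 51+25-25=51; pred: 10+10-5=15
Step 5: prey: 51+25-38=38; pred: 15+15-7=23
Step 6: prey: 38+19-43=14; pred: 23+17-11=29
Step 7: prey: 14+7-20=1; pred: 29+8-14=23
Step 8: prey: 1+0-1=0; pred: 23+0-11=12
Max prey = 51 at step 3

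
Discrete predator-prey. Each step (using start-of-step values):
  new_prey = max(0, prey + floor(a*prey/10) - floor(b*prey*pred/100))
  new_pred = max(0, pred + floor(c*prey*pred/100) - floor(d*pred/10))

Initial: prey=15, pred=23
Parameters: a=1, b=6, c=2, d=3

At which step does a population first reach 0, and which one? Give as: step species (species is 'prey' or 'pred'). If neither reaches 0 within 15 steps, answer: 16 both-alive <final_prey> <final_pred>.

Step 1: prey: 15+1-20=0; pred: 23+6-6=23
First extinction: prey at step 1

Answer: 1 prey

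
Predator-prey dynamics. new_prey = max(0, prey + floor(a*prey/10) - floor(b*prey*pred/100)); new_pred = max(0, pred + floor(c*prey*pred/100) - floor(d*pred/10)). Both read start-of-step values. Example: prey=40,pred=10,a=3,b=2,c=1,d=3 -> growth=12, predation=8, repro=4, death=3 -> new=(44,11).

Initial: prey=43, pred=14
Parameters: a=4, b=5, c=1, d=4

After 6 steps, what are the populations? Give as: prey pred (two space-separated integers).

Answer: 18 3

Derivation:
Step 1: prey: 43+17-30=30; pred: 14+6-5=15
Step 2: prey: 30+12-22=20; pred: 15+4-6=13
Step 3: prey: 20+8-13=15; pred: 13+2-5=10
Step 4: prey: 15+6-7=14; pred: 10+1-4=7
Step 5: prey: 14+5-4=15; pred: 7+0-2=5
Step 6: prey: 15+6-3=18; pred: 5+0-2=3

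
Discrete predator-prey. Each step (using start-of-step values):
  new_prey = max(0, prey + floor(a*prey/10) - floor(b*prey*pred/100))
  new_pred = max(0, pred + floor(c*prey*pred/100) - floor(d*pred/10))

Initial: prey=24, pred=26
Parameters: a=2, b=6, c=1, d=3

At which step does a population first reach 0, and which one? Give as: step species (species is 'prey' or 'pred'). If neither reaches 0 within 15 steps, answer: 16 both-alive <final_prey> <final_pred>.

Step 1: prey: 24+4-37=0; pred: 26+6-7=25
First extinction: prey at step 1

Answer: 1 prey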